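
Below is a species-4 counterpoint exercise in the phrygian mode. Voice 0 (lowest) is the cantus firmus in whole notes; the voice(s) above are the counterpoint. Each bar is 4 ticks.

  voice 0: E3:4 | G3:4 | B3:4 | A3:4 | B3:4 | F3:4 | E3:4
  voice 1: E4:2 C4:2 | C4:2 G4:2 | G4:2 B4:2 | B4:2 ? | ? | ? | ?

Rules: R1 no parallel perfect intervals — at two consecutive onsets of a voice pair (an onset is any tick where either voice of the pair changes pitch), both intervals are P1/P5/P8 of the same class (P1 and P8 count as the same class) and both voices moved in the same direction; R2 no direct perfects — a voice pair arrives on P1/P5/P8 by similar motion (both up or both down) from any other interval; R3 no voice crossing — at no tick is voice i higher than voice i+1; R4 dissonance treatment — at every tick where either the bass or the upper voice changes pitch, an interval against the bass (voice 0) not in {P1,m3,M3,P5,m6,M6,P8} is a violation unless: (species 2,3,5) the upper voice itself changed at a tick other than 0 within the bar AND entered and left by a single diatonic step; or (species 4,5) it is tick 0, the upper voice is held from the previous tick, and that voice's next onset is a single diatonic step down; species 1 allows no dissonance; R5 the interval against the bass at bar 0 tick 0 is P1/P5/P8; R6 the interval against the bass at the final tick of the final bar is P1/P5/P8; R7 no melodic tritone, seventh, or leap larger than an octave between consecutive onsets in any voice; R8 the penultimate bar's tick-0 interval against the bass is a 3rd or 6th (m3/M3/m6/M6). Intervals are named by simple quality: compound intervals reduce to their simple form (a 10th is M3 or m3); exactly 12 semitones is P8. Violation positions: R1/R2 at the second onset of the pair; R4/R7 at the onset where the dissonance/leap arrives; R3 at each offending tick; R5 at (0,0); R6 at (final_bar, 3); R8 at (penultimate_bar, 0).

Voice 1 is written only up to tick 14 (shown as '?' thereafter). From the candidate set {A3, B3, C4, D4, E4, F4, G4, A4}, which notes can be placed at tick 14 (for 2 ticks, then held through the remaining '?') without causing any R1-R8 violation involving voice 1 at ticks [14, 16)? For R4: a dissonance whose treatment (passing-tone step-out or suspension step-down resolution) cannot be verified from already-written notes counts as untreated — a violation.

A3: violates R7
B3: violates R4
C4: violates R7
D4: violates R4
E4: legal
F4: violates R7
G4: violates R4
A4: legal

{A4, E4}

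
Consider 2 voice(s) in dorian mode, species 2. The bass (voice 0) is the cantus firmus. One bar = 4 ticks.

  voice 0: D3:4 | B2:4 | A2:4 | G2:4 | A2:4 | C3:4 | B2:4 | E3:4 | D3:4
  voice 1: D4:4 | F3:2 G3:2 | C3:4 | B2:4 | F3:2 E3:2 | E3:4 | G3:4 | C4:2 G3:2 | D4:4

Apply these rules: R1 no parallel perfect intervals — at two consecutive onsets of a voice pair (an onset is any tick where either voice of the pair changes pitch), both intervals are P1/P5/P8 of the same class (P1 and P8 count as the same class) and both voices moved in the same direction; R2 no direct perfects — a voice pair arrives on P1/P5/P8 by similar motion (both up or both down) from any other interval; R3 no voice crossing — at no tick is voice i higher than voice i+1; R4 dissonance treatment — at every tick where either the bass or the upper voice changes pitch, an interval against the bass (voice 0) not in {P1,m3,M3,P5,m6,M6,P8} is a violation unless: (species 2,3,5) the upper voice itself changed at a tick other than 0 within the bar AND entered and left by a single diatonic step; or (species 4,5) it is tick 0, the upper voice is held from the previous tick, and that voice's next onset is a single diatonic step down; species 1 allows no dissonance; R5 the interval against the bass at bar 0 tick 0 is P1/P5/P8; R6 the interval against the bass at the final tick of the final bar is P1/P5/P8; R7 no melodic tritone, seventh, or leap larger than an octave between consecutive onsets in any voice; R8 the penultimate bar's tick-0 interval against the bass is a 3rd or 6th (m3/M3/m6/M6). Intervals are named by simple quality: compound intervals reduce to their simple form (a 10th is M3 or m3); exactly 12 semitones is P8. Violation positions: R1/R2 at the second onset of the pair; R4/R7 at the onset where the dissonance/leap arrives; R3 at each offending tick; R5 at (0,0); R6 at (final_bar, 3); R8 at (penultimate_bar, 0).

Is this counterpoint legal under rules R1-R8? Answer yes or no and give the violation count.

No (2 violations)

bar 0: v0=D3 v1=D4 (P8)
bar 1: v0=B2 v1=F3 (TT)
bar 2: v0=A2 v1=C3 (m3)
bar 3: v0=G2 v1=B2 (M3)
bar 4: v0=A2 v1=F3 (m6)
bar 5: v0=C3 v1=E3 (M3)
bar 6: v0=B2 v1=G3 (m6)
bar 7: v0=E3 v1=C4 (m6)
bar 8: v0=D3 v1=D4 (P8)
  R4 @ bar1.0: B2/F3 TT untreated
  R7 @ bar4.0: B2->F3 leap 6st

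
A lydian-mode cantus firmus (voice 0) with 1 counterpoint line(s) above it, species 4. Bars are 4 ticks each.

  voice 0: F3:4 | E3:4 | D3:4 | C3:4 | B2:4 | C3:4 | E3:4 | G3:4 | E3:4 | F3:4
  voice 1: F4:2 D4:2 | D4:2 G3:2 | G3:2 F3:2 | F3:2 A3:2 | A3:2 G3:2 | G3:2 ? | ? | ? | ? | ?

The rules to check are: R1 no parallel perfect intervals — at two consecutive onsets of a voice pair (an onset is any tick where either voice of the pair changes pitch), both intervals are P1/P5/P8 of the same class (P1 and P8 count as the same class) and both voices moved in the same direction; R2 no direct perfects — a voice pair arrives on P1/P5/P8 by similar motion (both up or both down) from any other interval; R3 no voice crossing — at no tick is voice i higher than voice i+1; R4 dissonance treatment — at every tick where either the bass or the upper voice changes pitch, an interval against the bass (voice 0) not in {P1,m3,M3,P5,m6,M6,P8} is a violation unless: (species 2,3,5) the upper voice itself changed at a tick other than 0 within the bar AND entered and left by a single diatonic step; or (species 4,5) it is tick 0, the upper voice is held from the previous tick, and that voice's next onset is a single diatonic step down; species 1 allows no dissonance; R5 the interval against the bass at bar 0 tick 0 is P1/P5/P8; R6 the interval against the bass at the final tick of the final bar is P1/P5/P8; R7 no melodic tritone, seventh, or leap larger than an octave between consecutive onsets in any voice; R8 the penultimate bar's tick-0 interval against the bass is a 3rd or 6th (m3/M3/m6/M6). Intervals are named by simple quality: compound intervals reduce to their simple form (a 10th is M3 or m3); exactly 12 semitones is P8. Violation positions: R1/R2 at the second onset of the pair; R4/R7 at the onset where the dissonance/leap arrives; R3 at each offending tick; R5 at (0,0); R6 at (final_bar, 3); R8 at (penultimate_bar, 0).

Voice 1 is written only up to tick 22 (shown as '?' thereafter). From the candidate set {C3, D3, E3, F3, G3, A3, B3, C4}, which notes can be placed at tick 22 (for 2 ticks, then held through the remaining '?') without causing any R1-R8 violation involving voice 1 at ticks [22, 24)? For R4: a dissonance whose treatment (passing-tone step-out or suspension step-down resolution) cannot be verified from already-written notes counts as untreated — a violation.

C3: legal
D3: violates R4
E3: legal
F3: violates R4
G3: legal
A3: legal
B3: violates R4
C4: legal

{A3, C3, C4, E3, G3}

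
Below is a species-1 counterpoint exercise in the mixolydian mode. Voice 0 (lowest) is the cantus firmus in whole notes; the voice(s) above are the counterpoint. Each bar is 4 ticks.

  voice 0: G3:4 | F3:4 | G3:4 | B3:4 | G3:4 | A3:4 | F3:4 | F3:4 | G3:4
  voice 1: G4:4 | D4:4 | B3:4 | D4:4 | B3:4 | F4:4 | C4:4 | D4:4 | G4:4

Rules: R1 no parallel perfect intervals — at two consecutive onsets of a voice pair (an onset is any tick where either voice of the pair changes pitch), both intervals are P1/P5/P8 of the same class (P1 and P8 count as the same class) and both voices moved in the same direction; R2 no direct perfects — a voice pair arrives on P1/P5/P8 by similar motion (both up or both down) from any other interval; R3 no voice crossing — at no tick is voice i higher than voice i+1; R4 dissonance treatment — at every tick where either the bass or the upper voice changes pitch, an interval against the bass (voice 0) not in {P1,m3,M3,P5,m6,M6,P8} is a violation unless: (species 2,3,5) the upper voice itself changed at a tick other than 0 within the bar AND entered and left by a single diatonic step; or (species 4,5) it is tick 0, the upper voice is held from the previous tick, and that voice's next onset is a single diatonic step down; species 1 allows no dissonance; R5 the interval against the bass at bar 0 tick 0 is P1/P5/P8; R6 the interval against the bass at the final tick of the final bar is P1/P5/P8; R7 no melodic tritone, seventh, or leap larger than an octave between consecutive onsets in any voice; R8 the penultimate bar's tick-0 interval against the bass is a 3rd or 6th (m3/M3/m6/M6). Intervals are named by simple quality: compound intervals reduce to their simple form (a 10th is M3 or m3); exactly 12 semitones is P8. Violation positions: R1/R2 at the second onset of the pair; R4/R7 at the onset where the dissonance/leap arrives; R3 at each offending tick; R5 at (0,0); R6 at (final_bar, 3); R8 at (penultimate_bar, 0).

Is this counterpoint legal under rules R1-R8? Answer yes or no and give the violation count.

bar 0: v0=G3 v1=G4 (P8)
bar 1: v0=F3 v1=D4 (M6)
bar 2: v0=G3 v1=B3 (M3)
bar 3: v0=B3 v1=D4 (m3)
bar 4: v0=G3 v1=B3 (M3)
bar 5: v0=A3 v1=F4 (m6)
bar 6: v0=F3 v1=C4 (P5)
bar 7: v0=F3 v1=D4 (M6)
bar 8: v0=G3 v1=G4 (P8)
  R7 @ bar5.0: B3->F4 leap 6st
  R2 @ bar6.0: A3/F4 m6 -> F3/C4 P5 similar
  R2 @ bar8.0: F3/D4 M6 -> G3/G4 P8 similar

No (3 violations)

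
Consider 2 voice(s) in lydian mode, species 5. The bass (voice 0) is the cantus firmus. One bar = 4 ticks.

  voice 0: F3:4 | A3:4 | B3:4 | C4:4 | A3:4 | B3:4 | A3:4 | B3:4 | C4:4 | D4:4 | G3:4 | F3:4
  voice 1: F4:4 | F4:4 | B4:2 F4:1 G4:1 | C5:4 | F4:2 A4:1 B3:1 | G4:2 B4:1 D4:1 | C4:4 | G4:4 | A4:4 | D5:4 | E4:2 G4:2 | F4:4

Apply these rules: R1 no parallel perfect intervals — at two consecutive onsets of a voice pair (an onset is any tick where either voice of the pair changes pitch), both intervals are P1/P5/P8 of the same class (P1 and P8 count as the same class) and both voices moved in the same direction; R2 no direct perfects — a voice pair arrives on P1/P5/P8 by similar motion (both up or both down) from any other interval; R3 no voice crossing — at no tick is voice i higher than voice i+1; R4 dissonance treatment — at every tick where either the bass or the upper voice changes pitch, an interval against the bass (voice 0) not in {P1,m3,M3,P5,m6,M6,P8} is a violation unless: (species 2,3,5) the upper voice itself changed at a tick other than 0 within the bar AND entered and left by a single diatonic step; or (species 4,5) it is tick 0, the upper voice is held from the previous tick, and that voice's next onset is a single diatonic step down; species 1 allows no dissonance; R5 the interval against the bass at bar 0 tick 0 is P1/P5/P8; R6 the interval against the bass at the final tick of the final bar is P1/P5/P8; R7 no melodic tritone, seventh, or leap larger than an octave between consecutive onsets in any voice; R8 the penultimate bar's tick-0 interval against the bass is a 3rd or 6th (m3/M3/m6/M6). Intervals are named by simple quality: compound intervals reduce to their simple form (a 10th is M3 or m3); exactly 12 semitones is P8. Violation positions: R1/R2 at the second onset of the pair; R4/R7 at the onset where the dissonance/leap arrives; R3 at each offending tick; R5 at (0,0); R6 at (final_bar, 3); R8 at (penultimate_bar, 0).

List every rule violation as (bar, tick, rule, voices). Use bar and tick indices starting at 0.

bar 0: v0=F3 v1=F4 downbeat P8
bar 1: v0=A3 v1=F4 downbeat m6
bar 2: v0=B3 v1=B4 downbeat P8
bar 3: v0=C4 v1=C5 downbeat P8
bar 4: v0=A3 v1=F4 downbeat m6
bar 5: v0=B3 v1=G4 downbeat m6
bar 6: v0=A3 v1=C4 downbeat m3
bar 7: v0=B3 v1=G4 downbeat m6
bar 8: v0=C4 v1=A4 downbeat M6
bar 9: v0=D4 v1=D5 downbeat P8
bar 10: v0=G3 v1=E4 downbeat M6
bar 11: v0=F3 v1=F4 downbeat P8
  -> R2 @ bar 2 tick 0 v(0, 1): A3/F4 m6 -> B3/B4 P8 similar
  -> R7 @ bar 2 tick 0 v(1,): F4->B4 leap 6st
  -> R4 @ bar 2 tick 2 v(0, 1): B3/F4 TT untreated
  -> R7 @ bar 2 tick 2 v(1,): B4->F4 leap 6st
  -> R2 @ bar 3 tick 0 v(0, 1): B3/G4 m6 -> C4/C5 P8 similar
  -> R4 @ bar 4 tick 3 v(0, 1): A3/B3 M2 untreated
  -> R7 @ bar 4 tick 3 v(1,): A4->B3 leap 10st
  -> R2 @ bar 9 tick 0 v(0, 1): C4/A4 M6 -> D4/D5 P8 similar
  -> R7 @ bar 10 tick 0 v(1,): D5->E4 leap 10st
  -> R1 @ bar 11 tick 0 v(0, 1): G3/G4 P8 -> F3/F4 P8 similar

(2, 0, R2, (0, 1))
(2, 0, R7, (1,))
(2, 2, R4, (0, 1))
(2, 2, R7, (1,))
(3, 0, R2, (0, 1))
(4, 3, R4, (0, 1))
(4, 3, R7, (1,))
(9, 0, R2, (0, 1))
(10, 0, R7, (1,))
(11, 0, R1, (0, 1))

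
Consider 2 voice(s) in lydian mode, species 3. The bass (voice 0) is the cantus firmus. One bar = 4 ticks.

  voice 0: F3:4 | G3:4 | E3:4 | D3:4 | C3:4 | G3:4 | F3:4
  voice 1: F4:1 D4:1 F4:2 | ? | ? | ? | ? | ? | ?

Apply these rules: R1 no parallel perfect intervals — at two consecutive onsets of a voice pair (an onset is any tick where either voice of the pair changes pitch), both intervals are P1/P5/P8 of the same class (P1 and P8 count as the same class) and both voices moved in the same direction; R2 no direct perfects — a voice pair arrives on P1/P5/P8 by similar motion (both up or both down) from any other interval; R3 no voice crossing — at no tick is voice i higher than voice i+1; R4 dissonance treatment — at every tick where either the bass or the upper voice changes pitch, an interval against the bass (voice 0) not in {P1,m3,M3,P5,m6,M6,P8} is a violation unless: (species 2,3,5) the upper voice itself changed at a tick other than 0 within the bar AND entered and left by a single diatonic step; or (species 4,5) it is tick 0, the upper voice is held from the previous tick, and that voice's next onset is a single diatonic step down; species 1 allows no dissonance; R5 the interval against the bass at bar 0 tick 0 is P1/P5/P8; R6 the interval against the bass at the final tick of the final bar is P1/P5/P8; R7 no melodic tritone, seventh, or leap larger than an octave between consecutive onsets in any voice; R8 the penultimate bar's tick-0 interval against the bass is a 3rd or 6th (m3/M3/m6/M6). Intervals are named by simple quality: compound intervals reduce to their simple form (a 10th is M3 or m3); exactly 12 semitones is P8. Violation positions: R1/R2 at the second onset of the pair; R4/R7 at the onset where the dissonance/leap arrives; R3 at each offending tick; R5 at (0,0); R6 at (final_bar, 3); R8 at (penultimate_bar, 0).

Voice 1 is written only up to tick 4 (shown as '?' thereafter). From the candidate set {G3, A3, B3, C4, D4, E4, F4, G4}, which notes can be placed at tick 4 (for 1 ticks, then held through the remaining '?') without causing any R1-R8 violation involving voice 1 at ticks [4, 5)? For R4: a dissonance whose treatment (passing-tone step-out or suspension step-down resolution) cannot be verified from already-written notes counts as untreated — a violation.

G3: violates R7
A3: violates R4
B3: violates R7
C4: violates R4
D4: legal
E4: legal
F4: violates R4
G4: violates R1

{D4, E4}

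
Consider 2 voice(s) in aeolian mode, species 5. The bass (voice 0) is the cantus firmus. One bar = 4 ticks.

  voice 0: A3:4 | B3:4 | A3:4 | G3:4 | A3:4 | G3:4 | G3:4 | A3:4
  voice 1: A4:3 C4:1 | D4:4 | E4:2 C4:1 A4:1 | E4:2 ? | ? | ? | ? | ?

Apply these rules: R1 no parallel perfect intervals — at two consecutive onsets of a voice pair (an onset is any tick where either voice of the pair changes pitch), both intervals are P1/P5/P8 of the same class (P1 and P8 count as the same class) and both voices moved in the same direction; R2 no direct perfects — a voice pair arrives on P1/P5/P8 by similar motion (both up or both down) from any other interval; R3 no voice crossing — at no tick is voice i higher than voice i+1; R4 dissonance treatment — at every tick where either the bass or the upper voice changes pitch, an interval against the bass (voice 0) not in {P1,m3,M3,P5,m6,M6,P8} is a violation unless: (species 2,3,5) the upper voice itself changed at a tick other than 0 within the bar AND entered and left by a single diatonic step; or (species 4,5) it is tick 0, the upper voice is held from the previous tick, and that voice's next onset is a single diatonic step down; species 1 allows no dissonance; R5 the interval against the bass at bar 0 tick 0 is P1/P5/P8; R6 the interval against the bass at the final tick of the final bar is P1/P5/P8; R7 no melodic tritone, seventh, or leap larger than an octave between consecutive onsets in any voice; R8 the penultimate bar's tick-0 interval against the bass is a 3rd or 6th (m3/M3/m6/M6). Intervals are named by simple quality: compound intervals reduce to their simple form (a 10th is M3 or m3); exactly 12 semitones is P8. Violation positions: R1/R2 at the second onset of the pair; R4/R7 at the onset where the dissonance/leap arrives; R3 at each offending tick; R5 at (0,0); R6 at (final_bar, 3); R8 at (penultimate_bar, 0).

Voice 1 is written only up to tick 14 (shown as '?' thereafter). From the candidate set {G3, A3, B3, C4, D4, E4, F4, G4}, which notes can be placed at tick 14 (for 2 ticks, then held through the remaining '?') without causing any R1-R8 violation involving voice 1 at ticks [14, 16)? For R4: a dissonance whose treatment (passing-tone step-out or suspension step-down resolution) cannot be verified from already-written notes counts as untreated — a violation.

{B3, D4, E4, G3, G4}

G3: legal
A3: violates R4
B3: legal
C4: violates R4
D4: legal
E4: legal
F4: violates R4
G4: legal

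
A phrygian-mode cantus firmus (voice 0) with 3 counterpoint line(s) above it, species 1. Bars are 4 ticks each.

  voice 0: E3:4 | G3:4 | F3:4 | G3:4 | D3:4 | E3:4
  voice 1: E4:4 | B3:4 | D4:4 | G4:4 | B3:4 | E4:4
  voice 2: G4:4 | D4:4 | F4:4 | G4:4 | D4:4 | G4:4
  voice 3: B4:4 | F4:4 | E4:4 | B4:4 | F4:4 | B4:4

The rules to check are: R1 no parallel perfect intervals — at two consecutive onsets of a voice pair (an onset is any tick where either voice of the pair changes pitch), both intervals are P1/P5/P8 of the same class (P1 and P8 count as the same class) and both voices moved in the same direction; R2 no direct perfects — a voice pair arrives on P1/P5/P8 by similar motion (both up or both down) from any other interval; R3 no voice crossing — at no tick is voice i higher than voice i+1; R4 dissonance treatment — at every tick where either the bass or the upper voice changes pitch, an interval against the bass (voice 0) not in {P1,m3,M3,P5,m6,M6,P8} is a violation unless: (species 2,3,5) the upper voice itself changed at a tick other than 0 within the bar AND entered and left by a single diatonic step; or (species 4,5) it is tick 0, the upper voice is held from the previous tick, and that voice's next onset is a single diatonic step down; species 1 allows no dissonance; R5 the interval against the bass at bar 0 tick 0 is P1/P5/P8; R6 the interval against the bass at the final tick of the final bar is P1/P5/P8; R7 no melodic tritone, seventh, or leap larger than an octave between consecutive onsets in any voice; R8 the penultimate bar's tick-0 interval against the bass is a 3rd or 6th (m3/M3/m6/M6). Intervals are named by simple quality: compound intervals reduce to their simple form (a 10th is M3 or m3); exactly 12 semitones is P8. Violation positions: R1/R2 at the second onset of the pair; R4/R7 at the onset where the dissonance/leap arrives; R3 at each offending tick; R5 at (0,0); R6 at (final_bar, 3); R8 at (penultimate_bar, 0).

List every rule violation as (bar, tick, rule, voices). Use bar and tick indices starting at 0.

(0, 0, R5, (0, 2))
(1, 0, R4, (0, 3))
(1, 0, R7, (3,))
(2, 0, R3, (2, 3))
(2, 0, R4, (0, 3))
(2, 1, R3, (2, 3))
(2, 2, R3, (2, 3))
(2, 3, R3, (2, 3))
(3, 0, R1, (0, 2))
(3, 0, R2, (0, 1))
(3, 0, R2, (1, 2))
(4, 0, R1, (0, 2))
(4, 0, R7, (3,))
(4, 0, R8, (0, 2))
(5, 0, R2, (0, 1))
(5, 0, R2, (0, 3))
(5, 0, R2, (1, 3))
(5, 0, R7, (3,))
(5, 3, R6, (0, 2))

bar 0: v0=E3 v1=E4 v2=G4 v3=B4 downbeat P5
bar 1: v0=G3 v1=B3 v2=D4 v3=F4 downbeat m7
bar 2: v0=F3 v1=D4 v2=F4 v3=E4 downbeat M7
bar 3: v0=G3 v1=G4 v2=G4 v3=B4 downbeat M3
bar 4: v0=D3 v1=B3 v2=D4 v3=F4 downbeat m3
bar 5: v0=E3 v1=E4 v2=G4 v3=B4 downbeat P5
  -> R5 @ bar 0 tick 0 v(0, 2): opens on m3
  -> R4 @ bar 1 tick 0 v(0, 3): G3/F4 m7 untreated
  -> R7 @ bar 1 tick 0 v(3,): B4->F4 leap 6st
  -> R3 @ bar 2 tick 0 v(2, 3): F4 above E4
  -> R4 @ bar 2 tick 0 v(0, 3): F3/E4 M7 untreated
  -> R3 @ bar 2 tick 1 v(2, 3): F4 above E4
  -> R3 @ bar 2 tick 2 v(2, 3): F4 above E4
  -> R3 @ bar 2 tick 3 v(2, 3): F4 above E4
  -> R1 @ bar 3 tick 0 v(0, 2): F3/F4 P8 -> G3/G4 P8 similar
  -> R2 @ bar 3 tick 0 v(0, 1): F3/D4 M6 -> G3/G4 P8 similar
  -> R2 @ bar 3 tick 0 v(1, 2): D4/F4 m3 -> G4/G4 P1 similar
  -> R1 @ bar 4 tick 0 v(0, 2): G3/G4 P8 -> D3/D4 P8 similar
  -> R7 @ bar 4 tick 0 v(3,): B4->F4 leap 6st
  -> R8 @ bar 4 tick 0 v(0, 2): penult P8 not 3rd/6th
  -> R2 @ bar 5 tick 0 v(0, 1): D3/B3 M6 -> E3/E4 P8 similar
  -> R2 @ bar 5 tick 0 v(0, 3): D3/F4 m3 -> E3/B4 P5 similar
  -> R2 @ bar 5 tick 0 v(1, 3): B3/F4 TT -> E4/B4 P5 similar
  -> R7 @ bar 5 tick 0 v(3,): F4->B4 leap 6st
  -> R6 @ bar 5 tick 3 v(0, 2): closes on m3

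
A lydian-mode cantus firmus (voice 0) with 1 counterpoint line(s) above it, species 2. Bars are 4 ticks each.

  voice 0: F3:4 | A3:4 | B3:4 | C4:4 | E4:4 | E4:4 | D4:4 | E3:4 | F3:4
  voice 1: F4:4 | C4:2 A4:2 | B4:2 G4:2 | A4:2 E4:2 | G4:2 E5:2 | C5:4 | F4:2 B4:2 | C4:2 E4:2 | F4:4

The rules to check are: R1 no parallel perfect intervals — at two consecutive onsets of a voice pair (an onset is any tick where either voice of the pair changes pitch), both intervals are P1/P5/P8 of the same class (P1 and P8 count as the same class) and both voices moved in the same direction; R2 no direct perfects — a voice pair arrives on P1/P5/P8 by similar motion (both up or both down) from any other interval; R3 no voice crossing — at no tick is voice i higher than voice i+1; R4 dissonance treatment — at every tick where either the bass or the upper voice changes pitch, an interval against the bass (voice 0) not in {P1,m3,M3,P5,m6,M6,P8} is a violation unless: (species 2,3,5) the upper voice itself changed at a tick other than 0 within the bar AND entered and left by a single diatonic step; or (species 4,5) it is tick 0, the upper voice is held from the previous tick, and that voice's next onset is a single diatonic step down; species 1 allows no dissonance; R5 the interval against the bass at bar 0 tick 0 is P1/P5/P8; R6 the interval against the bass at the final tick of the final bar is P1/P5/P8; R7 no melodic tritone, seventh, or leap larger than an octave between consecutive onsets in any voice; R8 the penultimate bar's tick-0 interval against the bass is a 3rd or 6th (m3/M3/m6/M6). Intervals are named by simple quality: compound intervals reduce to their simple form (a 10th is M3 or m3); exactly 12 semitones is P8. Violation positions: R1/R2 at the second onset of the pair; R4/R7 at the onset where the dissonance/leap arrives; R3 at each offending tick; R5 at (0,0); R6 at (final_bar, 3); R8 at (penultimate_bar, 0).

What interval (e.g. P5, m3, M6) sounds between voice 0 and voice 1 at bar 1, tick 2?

voice 0=A3 voice 1=A4 -> P8

P8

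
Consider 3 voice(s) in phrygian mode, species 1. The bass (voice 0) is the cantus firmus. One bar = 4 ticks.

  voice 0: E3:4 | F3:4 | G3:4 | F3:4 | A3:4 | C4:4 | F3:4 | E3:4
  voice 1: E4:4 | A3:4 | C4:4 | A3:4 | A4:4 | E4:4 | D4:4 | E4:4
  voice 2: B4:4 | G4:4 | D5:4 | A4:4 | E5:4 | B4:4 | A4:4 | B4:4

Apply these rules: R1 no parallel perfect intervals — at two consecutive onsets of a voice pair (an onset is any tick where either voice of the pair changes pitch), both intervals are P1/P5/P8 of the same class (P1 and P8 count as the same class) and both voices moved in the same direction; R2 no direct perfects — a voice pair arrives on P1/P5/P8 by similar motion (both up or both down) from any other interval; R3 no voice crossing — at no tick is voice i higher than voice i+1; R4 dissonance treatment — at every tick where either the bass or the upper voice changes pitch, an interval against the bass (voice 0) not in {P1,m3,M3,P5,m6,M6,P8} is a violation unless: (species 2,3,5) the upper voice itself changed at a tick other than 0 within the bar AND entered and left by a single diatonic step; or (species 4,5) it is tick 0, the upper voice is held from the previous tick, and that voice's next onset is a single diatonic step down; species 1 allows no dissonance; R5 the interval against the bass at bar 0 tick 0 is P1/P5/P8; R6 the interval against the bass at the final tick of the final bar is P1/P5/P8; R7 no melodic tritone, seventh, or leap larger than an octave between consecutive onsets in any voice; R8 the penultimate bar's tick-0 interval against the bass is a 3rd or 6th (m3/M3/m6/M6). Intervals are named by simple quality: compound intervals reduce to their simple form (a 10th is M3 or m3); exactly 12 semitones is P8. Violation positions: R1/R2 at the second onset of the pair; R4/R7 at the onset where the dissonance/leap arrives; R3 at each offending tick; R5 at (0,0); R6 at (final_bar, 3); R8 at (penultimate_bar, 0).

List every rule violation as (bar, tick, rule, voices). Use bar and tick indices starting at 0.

(1, 0, R4, (0, 2))
(2, 0, R2, (0, 2))
(2, 0, R4, (0, 1))
(3, 0, R2, (1, 2))
(4, 0, R2, (0, 1))
(4, 0, R2, (0, 2))
(4, 0, R2, (1, 2))
(5, 0, R1, (1, 2))
(5, 0, R4, (0, 2))
(6, 0, R1, (1, 2))
(7, 0, R1, (1, 2))

bar 0: v0=E3 v1=E4 v2=B4 downbeat P5
bar 1: v0=F3 v1=A3 v2=G4 downbeat M2
bar 2: v0=G3 v1=C4 v2=D5 downbeat P5
bar 3: v0=F3 v1=A3 v2=A4 downbeat M3
bar 4: v0=A3 v1=A4 v2=E5 downbeat P5
bar 5: v0=C4 v1=E4 v2=B4 downbeat M7
bar 6: v0=F3 v1=D4 v2=A4 downbeat M3
bar 7: v0=E3 v1=E4 v2=B4 downbeat P5
  -> R4 @ bar 1 tick 0 v(0, 2): F3/G4 M2 untreated
  -> R2 @ bar 2 tick 0 v(0, 2): F3/G4 M2 -> G3/D5 P5 similar
  -> R4 @ bar 2 tick 0 v(0, 1): G3/C4 P4 untreated
  -> R2 @ bar 3 tick 0 v(1, 2): C4/D5 M2 -> A3/A4 P8 similar
  -> R2 @ bar 4 tick 0 v(0, 1): F3/A3 M3 -> A3/A4 P8 similar
  -> R2 @ bar 4 tick 0 v(0, 2): F3/A4 M3 -> A3/E5 P5 similar
  -> R2 @ bar 4 tick 0 v(1, 2): A3/A4 P8 -> A4/E5 P5 similar
  -> R1 @ bar 5 tick 0 v(1, 2): A4/E5 P5 -> E4/B4 P5 similar
  -> R4 @ bar 5 tick 0 v(0, 2): C4/B4 M7 untreated
  -> R1 @ bar 6 tick 0 v(1, 2): E4/B4 P5 -> D4/A4 P5 similar
  -> R1 @ bar 7 tick 0 v(1, 2): D4/A4 P5 -> E4/B4 P5 similar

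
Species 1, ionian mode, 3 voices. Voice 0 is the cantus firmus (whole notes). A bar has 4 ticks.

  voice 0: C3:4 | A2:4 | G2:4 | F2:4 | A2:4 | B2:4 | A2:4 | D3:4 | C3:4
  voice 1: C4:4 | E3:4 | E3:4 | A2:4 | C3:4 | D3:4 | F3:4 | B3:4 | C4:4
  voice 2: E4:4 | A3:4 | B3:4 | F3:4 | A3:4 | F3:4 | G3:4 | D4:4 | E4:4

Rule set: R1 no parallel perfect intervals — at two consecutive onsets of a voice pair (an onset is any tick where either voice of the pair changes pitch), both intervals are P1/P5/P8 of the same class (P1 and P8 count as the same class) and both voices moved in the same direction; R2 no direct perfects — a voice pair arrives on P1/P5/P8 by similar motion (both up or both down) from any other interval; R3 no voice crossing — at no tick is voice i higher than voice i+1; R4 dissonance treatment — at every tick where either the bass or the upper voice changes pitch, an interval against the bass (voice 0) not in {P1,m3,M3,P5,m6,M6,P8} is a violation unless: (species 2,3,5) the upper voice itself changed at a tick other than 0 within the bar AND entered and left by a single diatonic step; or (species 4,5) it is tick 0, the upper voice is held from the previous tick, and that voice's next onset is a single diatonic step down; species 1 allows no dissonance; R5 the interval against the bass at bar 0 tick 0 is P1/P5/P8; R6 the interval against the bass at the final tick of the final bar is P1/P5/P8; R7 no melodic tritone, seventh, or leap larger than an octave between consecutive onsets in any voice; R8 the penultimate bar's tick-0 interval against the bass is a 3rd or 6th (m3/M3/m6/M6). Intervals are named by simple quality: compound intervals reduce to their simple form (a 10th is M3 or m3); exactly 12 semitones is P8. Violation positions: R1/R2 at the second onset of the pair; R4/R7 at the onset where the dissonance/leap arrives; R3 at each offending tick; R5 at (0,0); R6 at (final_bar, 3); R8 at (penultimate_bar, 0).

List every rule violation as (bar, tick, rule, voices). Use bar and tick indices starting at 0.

bar 0: v0=C3 v1=C4 v2=E4 downbeat M3
bar 1: v0=A2 v1=E3 v2=A3 downbeat P8
bar 2: v0=G2 v1=E3 v2=B3 downbeat M3
bar 3: v0=F2 v1=A2 v2=F3 downbeat P8
bar 4: v0=A2 v1=C3 v2=A3 downbeat P8
bar 5: v0=B2 v1=D3 v2=F3 downbeat TT
bar 6: v0=A2 v1=F3 v2=G3 downbeat m7
bar 7: v0=D3 v1=B3 v2=D4 downbeat P8
bar 8: v0=C3 v1=C4 v2=E4 downbeat M3
  -> R5 @ bar 0 tick 0 v(0, 2): opens on M3
  -> R2 @ bar 1 tick 0 v(0, 1): C3/C4 P8 -> A2/E3 P5 similar
  -> R2 @ bar 1 tick 0 v(0, 2): C3/E4 M3 -> A2/A3 P8 similar
  -> R2 @ bar 3 tick 0 v(0, 2): G2/B3 M3 -> F2/F3 P8 similar
  -> R7 @ bar 3 tick 0 v(2,): B3->F3 leap 6st
  -> R1 @ bar 4 tick 0 v(0, 2): F2/F3 P8 -> A2/A3 P8 similar
  -> R4 @ bar 5 tick 0 v(0, 2): B2/F3 TT untreated
  -> R4 @ bar 6 tick 0 v(0, 2): A2/G3 m7 untreated
  -> R2 @ bar 7 tick 0 v(0, 2): A2/G3 m7 -> D3/D4 P8 similar
  -> R7 @ bar 7 tick 0 v(1,): F3->B3 leap 6st
  -> R8 @ bar 7 tick 0 v(0, 2): penult P8 not 3rd/6th
  -> R6 @ bar 8 tick 3 v(0, 2): closes on M3

(0, 0, R5, (0, 2))
(1, 0, R2, (0, 1))
(1, 0, R2, (0, 2))
(3, 0, R2, (0, 2))
(3, 0, R7, (2,))
(4, 0, R1, (0, 2))
(5, 0, R4, (0, 2))
(6, 0, R4, (0, 2))
(7, 0, R2, (0, 2))
(7, 0, R7, (1,))
(7, 0, R8, (0, 2))
(8, 3, R6, (0, 2))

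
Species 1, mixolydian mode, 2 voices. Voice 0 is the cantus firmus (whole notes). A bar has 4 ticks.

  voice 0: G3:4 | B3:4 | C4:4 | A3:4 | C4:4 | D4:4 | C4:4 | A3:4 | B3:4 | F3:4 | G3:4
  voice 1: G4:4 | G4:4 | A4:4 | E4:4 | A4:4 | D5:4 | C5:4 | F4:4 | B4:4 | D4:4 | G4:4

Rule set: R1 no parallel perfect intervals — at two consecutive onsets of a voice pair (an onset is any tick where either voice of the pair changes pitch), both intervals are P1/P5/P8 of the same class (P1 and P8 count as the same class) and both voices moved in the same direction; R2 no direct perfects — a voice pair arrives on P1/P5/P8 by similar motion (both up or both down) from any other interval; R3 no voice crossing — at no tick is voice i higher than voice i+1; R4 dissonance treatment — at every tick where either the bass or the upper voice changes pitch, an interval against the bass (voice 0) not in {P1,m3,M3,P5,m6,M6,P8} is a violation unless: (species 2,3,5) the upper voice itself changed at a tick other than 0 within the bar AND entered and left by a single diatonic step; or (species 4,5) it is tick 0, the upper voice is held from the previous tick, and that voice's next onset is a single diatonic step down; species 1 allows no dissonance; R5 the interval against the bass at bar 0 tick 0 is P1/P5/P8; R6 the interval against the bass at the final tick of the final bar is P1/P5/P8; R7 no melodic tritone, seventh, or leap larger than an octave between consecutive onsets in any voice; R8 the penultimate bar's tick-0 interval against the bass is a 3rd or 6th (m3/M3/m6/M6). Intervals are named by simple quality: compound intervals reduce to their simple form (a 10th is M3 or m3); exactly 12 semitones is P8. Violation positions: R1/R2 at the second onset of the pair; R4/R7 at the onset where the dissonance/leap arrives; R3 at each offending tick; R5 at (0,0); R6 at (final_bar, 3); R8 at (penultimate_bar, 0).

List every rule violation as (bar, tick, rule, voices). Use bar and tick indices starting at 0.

bar 0: v0=G3 v1=G4 downbeat P8
bar 1: v0=B3 v1=G4 downbeat m6
bar 2: v0=C4 v1=A4 downbeat M6
bar 3: v0=A3 v1=E4 downbeat P5
bar 4: v0=C4 v1=A4 downbeat M6
bar 5: v0=D4 v1=D5 downbeat P8
bar 6: v0=C4 v1=C5 downbeat P8
bar 7: v0=A3 v1=F4 downbeat m6
bar 8: v0=B3 v1=B4 downbeat P8
bar 9: v0=F3 v1=D4 downbeat M6
bar 10: v0=G3 v1=G4 downbeat P8
  -> R2 @ bar 3 tick 0 v(0, 1): C4/A4 M6 -> A3/E4 P5 similar
  -> R2 @ bar 5 tick 0 v(0, 1): C4/A4 M6 -> D4/D5 P8 similar
  -> R1 @ bar 6 tick 0 v(0, 1): D4/D5 P8 -> C4/C5 P8 similar
  -> R2 @ bar 8 tick 0 v(0, 1): A3/F4 m6 -> B3/B4 P8 similar
  -> R7 @ bar 8 tick 0 v(1,): F4->B4 leap 6st
  -> R7 @ bar 9 tick 0 v(0,): B3->F3 leap 6st
  -> R2 @ bar 10 tick 0 v(0, 1): F3/D4 M6 -> G3/G4 P8 similar

(3, 0, R2, (0, 1))
(5, 0, R2, (0, 1))
(6, 0, R1, (0, 1))
(8, 0, R2, (0, 1))
(8, 0, R7, (1,))
(9, 0, R7, (0,))
(10, 0, R2, (0, 1))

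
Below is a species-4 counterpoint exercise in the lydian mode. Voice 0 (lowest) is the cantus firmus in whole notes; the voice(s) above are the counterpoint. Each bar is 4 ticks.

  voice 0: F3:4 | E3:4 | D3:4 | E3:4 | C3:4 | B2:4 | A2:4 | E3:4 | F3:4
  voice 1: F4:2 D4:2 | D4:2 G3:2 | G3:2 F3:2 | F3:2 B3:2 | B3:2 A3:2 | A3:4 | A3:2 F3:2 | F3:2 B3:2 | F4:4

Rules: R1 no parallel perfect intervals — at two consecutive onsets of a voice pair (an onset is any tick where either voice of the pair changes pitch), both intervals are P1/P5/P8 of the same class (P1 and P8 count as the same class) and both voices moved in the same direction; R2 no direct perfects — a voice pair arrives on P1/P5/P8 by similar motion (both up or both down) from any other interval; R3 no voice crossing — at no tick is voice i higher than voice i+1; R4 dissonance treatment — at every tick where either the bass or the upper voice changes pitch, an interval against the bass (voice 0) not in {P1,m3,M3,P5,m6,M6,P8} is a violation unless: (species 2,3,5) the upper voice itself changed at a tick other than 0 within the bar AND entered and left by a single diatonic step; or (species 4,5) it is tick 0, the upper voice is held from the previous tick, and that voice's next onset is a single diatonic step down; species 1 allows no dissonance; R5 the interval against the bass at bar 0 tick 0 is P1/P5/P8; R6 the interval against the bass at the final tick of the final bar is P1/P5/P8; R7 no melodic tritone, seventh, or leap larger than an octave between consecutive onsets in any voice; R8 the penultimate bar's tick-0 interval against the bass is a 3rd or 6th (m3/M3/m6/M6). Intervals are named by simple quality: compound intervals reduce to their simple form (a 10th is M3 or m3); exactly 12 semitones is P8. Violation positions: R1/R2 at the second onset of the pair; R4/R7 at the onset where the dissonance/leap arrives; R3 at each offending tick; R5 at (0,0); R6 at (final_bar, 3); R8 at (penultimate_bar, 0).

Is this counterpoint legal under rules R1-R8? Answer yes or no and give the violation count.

bar 0: v0=F3 v1=F4 (P8)
bar 1: v0=E3 v1=D4 (m7)
bar 2: v0=D3 v1=G3 (P4)
bar 3: v0=E3 v1=F3 (m2)
bar 4: v0=C3 v1=B3 (M7)
bar 5: v0=B2 v1=A3 (m7)
bar 6: v0=A2 v1=A3 (P8)
bar 7: v0=E3 v1=F3 (m2)
bar 8: v0=F3 v1=F4 (P8)
  R4 @ bar1.0: E3/D4 m7 untreated
  R4 @ bar3.0: E3/F3 m2 untreated
  R7 @ bar3.2: F3->B3 leap 6st
  R4 @ bar5.0: B2/A3 m7 untreated
  R4 @ bar7.0: E3/F3 m2 untreated
  R8 @ bar7.0: penult m2 not 3rd/6th
  R7 @ bar7.2: F3->B3 leap 6st
  R2 @ bar8.0: E3/B3 P5 -> F3/F4 P8 similar
  R7 @ bar8.0: B3->F4 leap 6st

No (9 violations)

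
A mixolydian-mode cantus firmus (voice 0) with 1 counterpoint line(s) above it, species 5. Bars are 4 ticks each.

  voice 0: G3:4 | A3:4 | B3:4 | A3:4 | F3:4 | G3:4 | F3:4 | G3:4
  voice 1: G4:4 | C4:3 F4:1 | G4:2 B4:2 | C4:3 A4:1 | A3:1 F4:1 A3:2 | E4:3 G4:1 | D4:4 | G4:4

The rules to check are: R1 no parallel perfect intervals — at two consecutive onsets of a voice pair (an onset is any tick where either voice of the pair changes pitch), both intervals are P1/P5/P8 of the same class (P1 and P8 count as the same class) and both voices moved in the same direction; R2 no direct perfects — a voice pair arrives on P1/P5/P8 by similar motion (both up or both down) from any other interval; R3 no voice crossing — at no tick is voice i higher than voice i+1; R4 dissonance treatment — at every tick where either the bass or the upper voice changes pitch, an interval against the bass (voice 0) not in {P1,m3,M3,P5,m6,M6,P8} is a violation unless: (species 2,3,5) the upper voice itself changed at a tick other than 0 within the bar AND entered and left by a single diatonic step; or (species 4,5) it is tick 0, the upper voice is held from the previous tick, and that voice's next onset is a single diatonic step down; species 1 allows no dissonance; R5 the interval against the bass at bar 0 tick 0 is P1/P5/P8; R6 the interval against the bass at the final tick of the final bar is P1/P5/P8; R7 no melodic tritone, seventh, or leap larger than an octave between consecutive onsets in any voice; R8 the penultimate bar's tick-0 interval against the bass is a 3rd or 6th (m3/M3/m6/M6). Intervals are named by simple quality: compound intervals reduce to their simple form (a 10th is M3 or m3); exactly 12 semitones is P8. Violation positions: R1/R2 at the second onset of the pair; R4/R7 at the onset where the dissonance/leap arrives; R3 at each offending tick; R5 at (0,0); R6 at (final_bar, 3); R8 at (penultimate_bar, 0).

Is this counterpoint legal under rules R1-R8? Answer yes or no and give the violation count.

No (2 violations)

bar 0: v0=G3 v1=G4 (P8)
bar 1: v0=A3 v1=C4 (m3)
bar 2: v0=B3 v1=G4 (m6)
bar 3: v0=A3 v1=C4 (m3)
bar 4: v0=F3 v1=A3 (M3)
bar 5: v0=G3 v1=E4 (M6)
bar 6: v0=F3 v1=D4 (M6)
bar 7: v0=G3 v1=G4 (P8)
  R7 @ bar3.0: B4->C4 leap 11st
  R2 @ bar7.0: F3/D4 M6 -> G3/G4 P8 similar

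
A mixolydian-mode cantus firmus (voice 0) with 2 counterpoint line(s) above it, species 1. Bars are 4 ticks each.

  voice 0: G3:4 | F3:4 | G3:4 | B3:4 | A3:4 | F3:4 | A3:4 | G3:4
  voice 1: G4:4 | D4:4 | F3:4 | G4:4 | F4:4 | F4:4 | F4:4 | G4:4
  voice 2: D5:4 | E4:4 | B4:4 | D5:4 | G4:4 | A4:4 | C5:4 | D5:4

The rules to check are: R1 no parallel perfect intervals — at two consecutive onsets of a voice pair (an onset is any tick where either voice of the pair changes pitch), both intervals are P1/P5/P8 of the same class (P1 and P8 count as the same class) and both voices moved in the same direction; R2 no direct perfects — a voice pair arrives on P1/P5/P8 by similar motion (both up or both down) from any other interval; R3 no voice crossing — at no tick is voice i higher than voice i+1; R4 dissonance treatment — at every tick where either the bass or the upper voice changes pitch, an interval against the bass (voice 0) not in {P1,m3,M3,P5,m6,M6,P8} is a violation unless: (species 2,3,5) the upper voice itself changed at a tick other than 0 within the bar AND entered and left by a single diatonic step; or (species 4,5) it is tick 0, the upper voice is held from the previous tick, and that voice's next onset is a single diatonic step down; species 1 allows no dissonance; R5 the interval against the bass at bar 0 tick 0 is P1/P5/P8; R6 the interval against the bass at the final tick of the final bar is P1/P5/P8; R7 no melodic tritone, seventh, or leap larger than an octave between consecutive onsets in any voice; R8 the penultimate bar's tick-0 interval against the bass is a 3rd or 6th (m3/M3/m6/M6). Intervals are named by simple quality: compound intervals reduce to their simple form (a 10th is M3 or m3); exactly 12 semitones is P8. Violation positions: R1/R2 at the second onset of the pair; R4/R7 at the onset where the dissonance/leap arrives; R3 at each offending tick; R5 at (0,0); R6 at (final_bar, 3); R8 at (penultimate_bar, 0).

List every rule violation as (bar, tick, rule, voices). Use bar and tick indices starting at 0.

(1, 0, R4, (0, 2))
(1, 0, R7, (2,))
(2, 0, R3, (0, 1))
(2, 0, R4, (0, 1))
(2, 1, R3, (0, 1))
(2, 2, R3, (0, 1))
(2, 3, R3, (0, 1))
(3, 0, R2, (1, 2))
(3, 0, R7, (1,))
(4, 0, R4, (0, 2))
(7, 0, R1, (1, 2))

bar 0: v0=G3 v1=G4 v2=D5 downbeat P5
bar 1: v0=F3 v1=D4 v2=E4 downbeat M7
bar 2: v0=G3 v1=F3 v2=B4 downbeat M3
bar 3: v0=B3 v1=G4 v2=D5 downbeat m3
bar 4: v0=A3 v1=F4 v2=G4 downbeat m7
bar 5: v0=F3 v1=F4 v2=A4 downbeat M3
bar 6: v0=A3 v1=F4 v2=C5 downbeat m3
bar 7: v0=G3 v1=G4 v2=D5 downbeat P5
  -> R4 @ bar 1 tick 0 v(0, 2): F3/E4 M7 untreated
  -> R7 @ bar 1 tick 0 v(2,): D5->E4 leap 10st
  -> R3 @ bar 2 tick 0 v(0, 1): G3 above F3
  -> R4 @ bar 2 tick 0 v(0, 1): G3/F3 M2 untreated
  -> R3 @ bar 2 tick 1 v(0, 1): G3 above F3
  -> R3 @ bar 2 tick 2 v(0, 1): G3 above F3
  -> R3 @ bar 2 tick 3 v(0, 1): G3 above F3
  -> R2 @ bar 3 tick 0 v(1, 2): F3/B4 TT -> G4/D5 P5 similar
  -> R7 @ bar 3 tick 0 v(1,): F3->G4 leap 14st
  -> R4 @ bar 4 tick 0 v(0, 2): A3/G4 m7 untreated
  -> R1 @ bar 7 tick 0 v(1, 2): F4/C5 P5 -> G4/D5 P5 similar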